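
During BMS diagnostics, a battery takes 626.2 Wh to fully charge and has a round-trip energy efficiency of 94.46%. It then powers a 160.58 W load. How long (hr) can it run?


Step 1: E_discharge = eta/100 * E_charge = 94.46/100 * 626.2 = 591.51 Wh
Step 2: t = E_discharge / P = 591.51 / 160.58 = 3.684 hr

3.684 hr


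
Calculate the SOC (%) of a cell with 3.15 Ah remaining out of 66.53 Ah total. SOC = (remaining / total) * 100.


SOC = (remaining / total) * 100 = (3.15 / 66.53) * 100 = 4.735%

4.735%


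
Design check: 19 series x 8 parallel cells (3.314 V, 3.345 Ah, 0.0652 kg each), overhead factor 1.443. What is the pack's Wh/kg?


Step 1: V_pack = 19 * 3.314 = 62.966 V
Step 2: C_pack = 8 * 3.345 = 26.76 Ah
Step 3: E_pack = V_pack * C_pack = 62.966 * 26.76 = 1685 Wh
Step 4: m_pack = 19 * 8 * 0.0652 * 1.443 = 14.301 kg
Step 5: ED = E_pack / m_pack = 1685 / 14.301 = 117.8 Wh/kg

117.8 Wh/kg


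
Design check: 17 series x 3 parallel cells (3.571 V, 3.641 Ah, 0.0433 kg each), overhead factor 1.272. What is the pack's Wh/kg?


Step 1: V_pack = 17 * 3.571 = 60.707 V
Step 2: C_pack = 3 * 3.641 = 10.923 Ah
Step 3: E_pack = V_pack * C_pack = 60.707 * 10.923 = 663.1 Wh
Step 4: m_pack = 17 * 3 * 0.0433 * 1.272 = 2.809 kg
Step 5: ED = E_pack / m_pack = 663.1 / 2.809 = 236.1 Wh/kg

236.1 Wh/kg


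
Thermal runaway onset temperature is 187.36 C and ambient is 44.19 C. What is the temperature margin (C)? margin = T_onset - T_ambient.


Safety margin = 187.36 C - 44.19 C = 143.17 C

143.17 C


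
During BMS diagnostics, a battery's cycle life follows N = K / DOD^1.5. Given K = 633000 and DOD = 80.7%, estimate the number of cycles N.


Step 1: DOD^1.5 = 80.7^1.5 = 724.95
Step 2: N = 633000 / 724.95 = 873.2 cycles

873.2 cycles


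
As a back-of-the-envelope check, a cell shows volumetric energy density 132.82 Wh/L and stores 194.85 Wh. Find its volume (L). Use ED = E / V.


V = E / ED = 194.85 / 132.82 = 1.467 L

1.467 L


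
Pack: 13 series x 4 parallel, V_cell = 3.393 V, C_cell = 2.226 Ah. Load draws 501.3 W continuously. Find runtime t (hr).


Step 1: E_pack = Ns * V_cell * Np * C_cell = 13 * 3.393 * 4 * 2.226 = 392.75 Wh
Step 2: t = E_pack / P = 392.75 / 501.3 = 0.7835 hr

0.7835 hr


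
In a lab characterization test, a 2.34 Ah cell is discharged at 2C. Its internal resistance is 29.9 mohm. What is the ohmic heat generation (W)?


Convert: R = 29.9 mohm = 0.0299 ohm
Step 1: I = C_rate * capacity = 2 * 2.34 = 4.68 A
Step 2: Q = I^2 * R = 4.68^2 * 0.0299 = 21.902 * 0.0299 = 0.6549 W

0.6549 W


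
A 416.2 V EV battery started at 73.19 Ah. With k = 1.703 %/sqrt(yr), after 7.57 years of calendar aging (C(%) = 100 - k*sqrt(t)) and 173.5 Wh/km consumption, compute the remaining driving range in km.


Step 1: capacity retention = 100 - 1.703 * sqrt(7.57) = 100 - 1.703 * 2.7514 = 95.314%
Step 2: C_now = 73.19 * 95.314/100 = 69.76 Ah
Step 3: E_pack = V * C_now = 416.2 * 69.76 = 29034 Wh
Step 4: range = E_pack / consumption = 29034 / 173.5 = 167.3 km

167.3 km


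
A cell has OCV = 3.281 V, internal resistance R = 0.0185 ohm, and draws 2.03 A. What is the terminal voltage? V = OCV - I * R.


IR drop = 2.03 * 0.0185 = 0.037555 V
V = 3.281 - 0.037555 = 3.243 V

3.243 V


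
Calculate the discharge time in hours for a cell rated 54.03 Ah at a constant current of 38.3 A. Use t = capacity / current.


Runtime = 54.03 Ah / 38.3 A = 1.411 hr

1.411 hr


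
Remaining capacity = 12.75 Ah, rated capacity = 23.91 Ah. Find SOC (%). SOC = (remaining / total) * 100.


SOC = (remaining / total) * 100 = (12.75 / 23.91) * 100 = 53.32%

53.32%


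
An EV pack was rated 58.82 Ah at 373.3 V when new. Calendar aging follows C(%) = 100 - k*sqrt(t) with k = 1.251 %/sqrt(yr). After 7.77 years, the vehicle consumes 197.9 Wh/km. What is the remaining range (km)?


Step 1: capacity retention = 100 - 1.251 * sqrt(7.77) = 100 - 1.251 * 2.7875 = 96.513%
Step 2: C_now = 58.82 * 96.513/100 = 56.769 Ah
Step 3: E_pack = V * C_now = 373.3 * 56.769 = 21192 Wh
Step 4: range = E_pack / consumption = 21192 / 197.9 = 107.1 km

107.1 km


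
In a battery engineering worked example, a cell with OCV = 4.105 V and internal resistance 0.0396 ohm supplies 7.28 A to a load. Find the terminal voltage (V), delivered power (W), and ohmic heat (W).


Step 1: V_terminal = OCV - I*R = 4.105 - 7.28 * 0.0396 = 3.8167 V
Step 2: P_out = V_terminal * I = 3.8167 * 7.28 = 27.79 W
Step 3: Q = I^2 * R = 7.28^2 * 0.0396 = 2.099 W

V=3.8167 V, P=27.79 W, Q=2.099 W


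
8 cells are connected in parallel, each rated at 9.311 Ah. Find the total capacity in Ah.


Parallel capacities add: 8 * 9.311 Ah = 74.488 Ah

74.488 Ah


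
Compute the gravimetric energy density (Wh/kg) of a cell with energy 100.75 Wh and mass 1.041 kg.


ED = E / m = 100.75 / 1.041 = 96.78 Wh/kg

96.78 Wh/kg


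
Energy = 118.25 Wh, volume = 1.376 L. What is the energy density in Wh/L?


ED = E / V = 118.25 / 1.376 = 85.94 Wh/L

85.94 Wh/L


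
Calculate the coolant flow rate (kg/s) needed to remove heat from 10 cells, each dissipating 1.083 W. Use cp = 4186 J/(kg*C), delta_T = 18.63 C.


Q_total = 10 * 1.083 = 10.83 W
m_dot = Q_total / (cp * dT) = 10.83 / (4186 * 18.63) = 1.389e-04 kg/s

1.389e-04 kg/s


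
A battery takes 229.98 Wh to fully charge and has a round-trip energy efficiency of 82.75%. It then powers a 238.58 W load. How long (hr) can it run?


Step 1: E_discharge = eta/100 * E_charge = 82.75/100 * 229.98 = 190.31 Wh
Step 2: t = E_discharge / P = 190.31 / 238.58 = 0.7977 hr

0.7977 hr


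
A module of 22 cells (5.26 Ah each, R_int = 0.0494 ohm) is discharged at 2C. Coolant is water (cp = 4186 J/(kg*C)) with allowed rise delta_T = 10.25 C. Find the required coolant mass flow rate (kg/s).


Step 1: I = 2 * 5.26 = 10.52 A
Step 2: Q_cell = I^2 * R = 10.52^2 * 0.0494 = 5.4671 W
Step 3: Q_total = 22 * 5.4671 = 120.28 W
Step 4: m_dot = Q_total / (cp * dT) = 120.28 / (4186 * 10.25) = 0.002803 kg/s

0.002803 kg/s


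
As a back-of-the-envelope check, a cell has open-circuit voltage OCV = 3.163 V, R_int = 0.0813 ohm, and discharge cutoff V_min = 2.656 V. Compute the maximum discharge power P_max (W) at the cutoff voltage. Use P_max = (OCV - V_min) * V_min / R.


P_max = (OCV - V_min) * V_min / R = (3.163 - 2.656) * 2.656 / 0.0813 = 0.507 * 2.656 / 0.0813 = 16.56 W

16.56 W


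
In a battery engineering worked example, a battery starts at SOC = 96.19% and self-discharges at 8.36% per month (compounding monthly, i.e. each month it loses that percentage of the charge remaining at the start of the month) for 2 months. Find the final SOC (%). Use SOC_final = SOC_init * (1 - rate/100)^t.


Monthly retention factor = 1 - 8.36/100 = 0.9164
Over 2 months: factor^2 = 0.83979
SOC_final = 96.19 * 0.83979 = 80.78%

80.78%


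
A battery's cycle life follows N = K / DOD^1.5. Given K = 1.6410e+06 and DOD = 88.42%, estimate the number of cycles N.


DOD^1.5 = 831.43
N = K / DOD^1.5 = 1.6410e+06 / 831.43 = 1974

1974 cycles


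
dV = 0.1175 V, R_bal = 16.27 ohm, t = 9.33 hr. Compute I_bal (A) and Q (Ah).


First, Ohm's law: I_bal = 0.1175 V / 16.27 ohm = 0.0072219 A
Then Q = I * t = 0.0072219 A * 9.33 hr = 0.06738 Ah

I=0.0072219 A, Q=0.06738 Ah


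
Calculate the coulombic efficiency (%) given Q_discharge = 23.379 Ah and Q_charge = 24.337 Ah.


eta_c = Q_dis / Q_chg * 100 = 23.379 / 24.337 * 100 = 96.06%

96.06%


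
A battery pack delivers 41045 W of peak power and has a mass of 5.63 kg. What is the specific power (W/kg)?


Specific power = 41045 W / 5.63 kg = 7290 W/kg

7290 W/kg


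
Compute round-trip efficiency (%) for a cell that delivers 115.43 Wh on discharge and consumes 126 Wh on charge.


eta_e = E_dis / E_chg * 100 = 115.43 / 126 * 100 = 91.61%

91.61%


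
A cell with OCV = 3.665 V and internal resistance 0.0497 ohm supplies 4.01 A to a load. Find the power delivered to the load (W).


Step 1: V_terminal = OCV - I*R = 3.665 - 4.01 * 0.0497 = 3.4657 V
Step 2: P_out = V_terminal * I = 3.4657 * 4.01 = 13.90 W

13.90 W


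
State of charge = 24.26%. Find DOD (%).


Complement of SOC: DOD = 100% - 24.26% = 75.74%

75.74%


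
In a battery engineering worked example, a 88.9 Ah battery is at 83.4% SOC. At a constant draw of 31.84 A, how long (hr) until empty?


Step 1: remaining = SOC/100 * C_total = 83.4/100 * 88.9 = 74.143 Ah
Step 2: t = remaining / I = 74.143 / 31.84 = 2.329 hr

2.329 hr


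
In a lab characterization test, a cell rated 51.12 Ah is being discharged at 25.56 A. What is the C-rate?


C_rate = I / capacity = 25.56 / 51.12 = 0.5C

0.5C


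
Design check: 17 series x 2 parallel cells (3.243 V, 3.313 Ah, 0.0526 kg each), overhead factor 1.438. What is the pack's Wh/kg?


Step 1: V_pack = 17 * 3.243 = 55.131 V
Step 2: C_pack = 2 * 3.313 = 6.626 Ah
Step 3: E_pack = V_pack * C_pack = 55.131 * 6.626 = 365.3 Wh
Step 4: m_pack = 17 * 2 * 0.0526 * 1.438 = 2.5717 kg
Step 5: ED = E_pack / m_pack = 365.3 / 2.5717 = 142.0 Wh/kg

142.0 Wh/kg


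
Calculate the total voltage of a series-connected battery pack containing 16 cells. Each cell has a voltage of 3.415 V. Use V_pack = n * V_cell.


With 16 cells in series at 3.415 V each, V_pack = 54.64 V

54.64 V


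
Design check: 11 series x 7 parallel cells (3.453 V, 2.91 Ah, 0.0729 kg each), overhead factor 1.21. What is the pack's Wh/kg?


Step 1: V_pack = 11 * 3.453 = 37.983 V
Step 2: C_pack = 7 * 2.91 = 20.37 Ah
Step 3: E_pack = V_pack * C_pack = 37.983 * 20.37 = 773.71 Wh
Step 4: m_pack = 11 * 7 * 0.0729 * 1.21 = 6.7921 kg
Step 5: ED = E_pack / m_pack = 773.71 / 6.7921 = 113.9 Wh/kg

113.9 Wh/kg


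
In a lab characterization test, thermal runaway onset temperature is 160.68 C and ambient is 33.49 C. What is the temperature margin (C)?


margin = T_onset - T_ambient = 160.68 - 33.49 = 127.19 C

127.19 C


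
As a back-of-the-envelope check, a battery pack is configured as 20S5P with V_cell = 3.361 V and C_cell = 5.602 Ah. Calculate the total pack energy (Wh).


V_pack = 20 * 3.361 = 67.22 V
C_pack = 5 * 5.602 = 28.01 Ah
E = V_pack * C_pack = 67.22 * 28.01 = 1883 Wh

1883 Wh


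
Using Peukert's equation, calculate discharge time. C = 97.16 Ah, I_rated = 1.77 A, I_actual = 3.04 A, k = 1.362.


t_rated = C / I_rated = 97.16 / 1.77 = 54.893 hr
(I_rated/I)^k = (0.58224)^1.362 = 0.47871
t = t_rated * (I_rated/I)^k = 54.893 * 0.47871 = 26.28 hr

26.28 hr


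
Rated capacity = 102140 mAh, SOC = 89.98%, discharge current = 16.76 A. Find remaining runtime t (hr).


Convert: C_total = 102140 mAh = 102.14 Ah
Step 1: remaining = SOC/100 * C_total = 89.98/100 * 102.14 = 91.906 Ah
Step 2: t = remaining / I = 91.906 / 16.76 = 5.484 hr

5.484 hr


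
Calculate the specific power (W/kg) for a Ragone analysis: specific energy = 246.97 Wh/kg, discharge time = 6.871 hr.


Specific power = 246.97 Wh/kg / 6.871 hr = 35.94 W/kg

35.94 W/kg


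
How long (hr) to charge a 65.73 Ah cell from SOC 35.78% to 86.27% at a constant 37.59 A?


delta_Ah = 65.73 * (86.27 - 35.78) / 100 = 33.187 Ah
t = delta_Ah / I = 33.187 / 37.59 = 0.8829 hr

0.8829 hr


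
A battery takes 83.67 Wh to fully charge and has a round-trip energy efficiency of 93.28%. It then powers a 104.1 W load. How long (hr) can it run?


Step 1: E_discharge = eta/100 * E_charge = 93.28/100 * 83.67 = 78.047 Wh
Step 2: t = E_discharge / P = 78.047 / 104.1 = 0.7497 hr

0.7497 hr


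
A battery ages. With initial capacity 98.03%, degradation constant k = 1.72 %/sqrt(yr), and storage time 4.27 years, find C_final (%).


Step 1: sqrt(4.27 yr) = 2.0664
Step 2: drop = 1.72 * 2.0664 = 3.5542
Step 3: C_final = 98.03 - 3.5542 = 94.48%

94.48%


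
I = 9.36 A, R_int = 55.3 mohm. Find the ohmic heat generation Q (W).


Convert: R = 55.3 mohm = 0.0553 ohm
I^2 = 87.61
Q = 87.61 * 0.0553 = 4.845 W

4.845 W


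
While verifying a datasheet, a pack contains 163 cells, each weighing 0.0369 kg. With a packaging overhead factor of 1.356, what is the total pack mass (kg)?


Cell mass sum = 163 * 0.0369 = 6.0147 kg
With overhead 1.356: m_pack = 6.0147 * 1.356 = 8.156 kg

8.156 kg


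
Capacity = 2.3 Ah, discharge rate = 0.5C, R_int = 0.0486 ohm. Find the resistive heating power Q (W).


Step 1: I = C_rate * capacity = 0.5 * 2.3 = 1.15 A
Step 2: Q = I^2 * R = 1.15^2 * 0.0486 = 1.3225 * 0.0486 = 0.06427 W

0.06427 W


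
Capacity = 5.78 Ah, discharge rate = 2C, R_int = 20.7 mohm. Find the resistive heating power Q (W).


Convert: R = 20.7 mohm = 0.0207 ohm
Step 1: I = C_rate * capacity = 2 * 5.78 = 11.56 A
Step 2: Q = I^2 * R = 11.56^2 * 0.0207 = 133.63 * 0.0207 = 2.766 W

2.766 W


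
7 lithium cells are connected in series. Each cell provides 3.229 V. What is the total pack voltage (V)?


V_pack = n * V_cell = 7 * 3.229 = 22.603 V

22.603 V


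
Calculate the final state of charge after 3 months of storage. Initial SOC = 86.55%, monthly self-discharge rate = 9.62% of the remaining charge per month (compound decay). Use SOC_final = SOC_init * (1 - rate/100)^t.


Monthly retention factor = 1 - 9.62/100 = 0.9038
Over 3 months: factor^3 = 0.73827
SOC_final = 86.55 * 0.73827 = 63.90%

63.90%


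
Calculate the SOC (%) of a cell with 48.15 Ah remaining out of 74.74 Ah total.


SOC = (remaining / total) * 100 = (48.15 / 74.74) * 100 = 64.42%

64.42%


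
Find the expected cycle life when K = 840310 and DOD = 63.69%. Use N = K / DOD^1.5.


Step 1: DOD^1.5 = 63.69^1.5 = 508.28
Step 2: N = 840310 / 508.28 = 1653 cycles

1653 cycles


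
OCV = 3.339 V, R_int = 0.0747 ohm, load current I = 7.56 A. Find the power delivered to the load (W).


Step 1: V_terminal = OCV - I*R = 3.339 - 7.56 * 0.0747 = 2.7743 V
Step 2: P_out = V_terminal * I = 2.7743 * 7.56 = 20.97 W

20.97 W


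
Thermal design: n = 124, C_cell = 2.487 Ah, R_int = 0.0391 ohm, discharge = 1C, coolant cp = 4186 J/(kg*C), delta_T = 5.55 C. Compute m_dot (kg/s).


Step 1: I = 1 * 2.487 = 2.487 A
Step 2: Q_cell = I^2 * R = 2.487^2 * 0.0391 = 0.24184 W
Step 3: Q_total = 124 * 0.24184 = 29.988 W
Step 4: m_dot = Q_total / (cp * dT) = 29.988 / (4186 * 5.55) = 0.001291 kg/s

0.001291 kg/s


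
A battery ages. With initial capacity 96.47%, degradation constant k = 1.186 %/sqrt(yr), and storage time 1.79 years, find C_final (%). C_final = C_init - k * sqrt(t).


sqrt(t) = sqrt(1.79) = 1.3379
C_final = 96.47 - 1.186 * 1.3379 = 94.88%

94.88%


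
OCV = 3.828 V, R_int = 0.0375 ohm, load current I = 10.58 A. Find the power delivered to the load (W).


Step 1: V_terminal = OCV - I*R = 3.828 - 10.58 * 0.0375 = 3.4313 V
Step 2: P_out = V_terminal * I = 3.4313 * 10.58 = 36.30 W

36.30 W


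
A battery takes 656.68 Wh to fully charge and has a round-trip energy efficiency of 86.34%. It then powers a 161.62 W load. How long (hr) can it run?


Step 1: E_discharge = eta/100 * E_charge = 86.34/100 * 656.68 = 566.98 Wh
Step 2: t = E_discharge / P = 566.98 / 161.62 = 3.508 hr

3.508 hr


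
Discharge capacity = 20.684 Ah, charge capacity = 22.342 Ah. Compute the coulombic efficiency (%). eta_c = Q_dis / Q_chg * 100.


Coulombic efficiency = 20.684/22.342 * 100% = 92.58%

92.58%


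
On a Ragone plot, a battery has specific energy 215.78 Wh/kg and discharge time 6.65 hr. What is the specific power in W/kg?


Specific power = 215.78 Wh/kg / 6.65 hr = 32.45 W/kg

32.45 W/kg


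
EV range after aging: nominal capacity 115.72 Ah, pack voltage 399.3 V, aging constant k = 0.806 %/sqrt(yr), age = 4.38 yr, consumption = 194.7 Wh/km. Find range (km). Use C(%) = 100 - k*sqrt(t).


Step 1: capacity retention = 100 - 0.806 * sqrt(4.38) = 100 - 0.806 * 2.0928 = 98.313%
Step 2: C_now = 115.72 * 98.313/100 = 113.77 Ah
Step 3: E_pack = V * C_now = 399.3 * 113.77 = 45428 Wh
Step 4: range = E_pack / consumption = 45428 / 194.7 = 233.3 km

233.3 km


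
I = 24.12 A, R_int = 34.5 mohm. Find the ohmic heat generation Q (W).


Convert: R = 34.5 mohm = 0.0345 ohm
Q = I^2 * R = 24.12^2 * 0.0345 = 20.07 W

20.07 W


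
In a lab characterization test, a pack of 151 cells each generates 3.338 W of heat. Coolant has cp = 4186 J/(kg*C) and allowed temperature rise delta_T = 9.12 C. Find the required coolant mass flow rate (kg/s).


Q_total = 151 * 3.338 = 504.04 W
m_dot = Q_total / (cp * dT) = 504.04 / (4186 * 9.12) = 0.01320 kg/s

0.01320 kg/s


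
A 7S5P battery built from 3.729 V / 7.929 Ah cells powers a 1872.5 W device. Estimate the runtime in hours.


Step 1: E_pack = Ns * V_cell * Np * C_cell = 7 * 3.729 * 5 * 7.929 = 1034.9 Wh
Step 2: t = E_pack / P = 1034.9 / 1872.5 = 0.5527 hr

0.5527 hr


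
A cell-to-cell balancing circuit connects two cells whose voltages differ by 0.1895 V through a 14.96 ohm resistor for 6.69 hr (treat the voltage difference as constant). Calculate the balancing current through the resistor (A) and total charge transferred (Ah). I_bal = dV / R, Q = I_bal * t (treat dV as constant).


First, Ohm's law: I_bal = 0.1895 V / 14.96 ohm = 0.012667 A
Then Q = I * t = 0.012667 A * 6.69 hr = 0.08474 Ah

I=0.012667 A, Q=0.08474 Ah


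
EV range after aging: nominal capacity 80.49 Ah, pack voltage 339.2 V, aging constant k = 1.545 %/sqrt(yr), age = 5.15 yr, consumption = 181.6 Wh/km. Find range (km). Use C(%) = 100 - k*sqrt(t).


Step 1: capacity retention = 100 - 1.545 * sqrt(5.15) = 100 - 1.545 * 2.2694 = 96.494%
Step 2: C_now = 80.49 * 96.494/100 = 77.668 Ah
Step 3: E_pack = V * C_now = 339.2 * 77.668 = 26345 Wh
Step 4: range = E_pack / consumption = 26345 / 181.6 = 145.1 km

145.1 km


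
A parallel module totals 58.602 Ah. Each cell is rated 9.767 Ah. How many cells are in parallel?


n = C_total / C_cell = 58.602 / 9.767 = 6

6


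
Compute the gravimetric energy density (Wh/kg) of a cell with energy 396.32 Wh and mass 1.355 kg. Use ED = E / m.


ED = E / m = 396.32 / 1.355 = 292.5 Wh/kg

292.5 Wh/kg


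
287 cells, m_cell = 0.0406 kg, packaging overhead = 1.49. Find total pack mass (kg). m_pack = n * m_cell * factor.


Cell mass sum = 287 * 0.0406 = 11.652 kg
With overhead 1.49: m_pack = 11.652 * 1.49 = 17.36 kg

17.36 kg


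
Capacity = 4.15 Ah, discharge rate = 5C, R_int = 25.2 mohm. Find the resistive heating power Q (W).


Convert: R = 25.2 mohm = 0.0252 ohm
Step 1: I = C_rate * capacity = 5 * 4.15 = 20.75 A
Step 2: Q = I^2 * R = 20.75^2 * 0.0252 = 430.56 * 0.0252 = 10.85 W

10.85 W


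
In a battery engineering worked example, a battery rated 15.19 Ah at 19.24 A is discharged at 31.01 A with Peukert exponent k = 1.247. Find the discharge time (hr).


Step 1: t_rated = C / I_rated = 15.19 / 19.24 = 0.7895 hr
Step 2: ratio = 19.24 / 31.01 = 0.62045
Step 3: ratio^k = 0.62045^1.247 = 0.55145
Step 4: t = t_rated * ratio^k = 0.7895 * 0.55145 = 0.4354 hr

0.4354 hr


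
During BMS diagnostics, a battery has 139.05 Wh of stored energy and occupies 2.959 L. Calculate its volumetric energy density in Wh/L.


Volumetric ED = 139.05 Wh / 2.959 L = 46.99 Wh/L

46.99 Wh/L


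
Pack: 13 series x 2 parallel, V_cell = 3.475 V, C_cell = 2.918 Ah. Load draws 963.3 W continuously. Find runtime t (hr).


Step 1: E_pack = Ns * V_cell * Np * C_cell = 13 * 3.475 * 2 * 2.918 = 263.64 Wh
Step 2: t = E_pack / P = 263.64 / 963.3 = 0.2737 hr

0.2737 hr


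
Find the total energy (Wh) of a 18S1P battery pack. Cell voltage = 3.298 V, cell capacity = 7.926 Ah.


E = Ns * Vcell * Np * Ccell = 18 * 3.298 * 1 * 7.926 = 470.5 Wh

470.5 Wh


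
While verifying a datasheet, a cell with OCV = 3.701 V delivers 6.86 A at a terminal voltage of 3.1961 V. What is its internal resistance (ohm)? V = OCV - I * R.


R = (OCV - V) / I = (3.701 - 3.1961) / 6.86 = 0.07360 ohm

0.07360 ohm


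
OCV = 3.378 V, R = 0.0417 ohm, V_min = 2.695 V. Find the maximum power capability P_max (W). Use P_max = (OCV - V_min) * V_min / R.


P_max = (OCV - V_min) * V_min / R = (3.378 - 2.695) * 2.695 / 0.0417 = 0.683 * 2.695 / 0.0417 = 44.14 W

44.14 W


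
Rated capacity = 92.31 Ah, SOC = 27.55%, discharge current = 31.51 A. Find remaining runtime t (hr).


Step 1: remaining = SOC/100 * C_total = 27.55/100 * 92.31 = 25.431 Ah
Step 2: t = remaining / I = 25.431 / 31.51 = 0.8071 hr

0.8071 hr


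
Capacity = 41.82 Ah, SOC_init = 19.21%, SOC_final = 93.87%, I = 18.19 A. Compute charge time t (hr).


Step 1: dSOC = 93.87% - 19.21% = 74.66%
Step 2: delta_Ah = 41.82 * 74.66 / 100 = 31.223 Ah
Step 3: t = 31.223 / 18.19 = 1.716 hr

1.716 hr


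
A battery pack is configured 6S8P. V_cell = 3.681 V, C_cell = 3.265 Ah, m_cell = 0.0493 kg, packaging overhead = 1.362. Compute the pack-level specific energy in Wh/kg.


Step 1: V_pack = 6 * 3.681 = 22.086 V
Step 2: C_pack = 8 * 3.265 = 26.12 Ah
Step 3: E_pack = V_pack * C_pack = 22.086 * 26.12 = 576.89 Wh
Step 4: m_pack = 6 * 8 * 0.0493 * 1.362 = 3.223 kg
Step 5: ED = E_pack / m_pack = 576.89 / 3.223 = 179.0 Wh/kg

179.0 Wh/kg


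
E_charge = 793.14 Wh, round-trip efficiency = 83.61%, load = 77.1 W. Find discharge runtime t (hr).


Step 1: E_discharge = eta/100 * E_charge = 83.61/100 * 793.14 = 663.14 Wh
Step 2: t = E_discharge / P = 663.14 / 77.1 = 8.601 hr

8.601 hr


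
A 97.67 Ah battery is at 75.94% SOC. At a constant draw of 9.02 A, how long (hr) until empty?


Step 1: remaining = SOC/100 * C_total = 75.94/100 * 97.67 = 74.171 Ah
Step 2: t = remaining / I = 74.171 / 9.02 = 8.223 hr

8.223 hr


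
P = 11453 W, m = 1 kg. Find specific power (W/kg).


SP = P / m = 11453 / 1 = 11450 W/kg

11450 W/kg


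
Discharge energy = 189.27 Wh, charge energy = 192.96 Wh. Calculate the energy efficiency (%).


Round-trip efficiency = 189.27/192.96 * 100% = 98.09%

98.09%


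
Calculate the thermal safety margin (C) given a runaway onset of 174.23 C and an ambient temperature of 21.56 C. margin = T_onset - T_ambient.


margin = T_onset - T_ambient = 174.23 - 21.56 = 152.67 C

152.67 C


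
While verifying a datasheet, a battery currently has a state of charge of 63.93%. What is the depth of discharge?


Complement of SOC: DOD = 100% - 63.93% = 36.07%

36.07%


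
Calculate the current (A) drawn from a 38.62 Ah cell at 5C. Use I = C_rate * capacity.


At 5C: I = 5 * 38.62 Ah = 193.1 A

193.1 A


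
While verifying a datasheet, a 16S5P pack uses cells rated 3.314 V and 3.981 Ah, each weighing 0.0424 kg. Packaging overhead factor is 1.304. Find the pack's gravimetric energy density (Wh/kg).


Step 1: V_pack = 16 * 3.314 = 53.024 V
Step 2: C_pack = 5 * 3.981 = 19.905 Ah
Step 3: E_pack = V_pack * C_pack = 53.024 * 19.905 = 1055.4 Wh
Step 4: m_pack = 16 * 5 * 0.0424 * 1.304 = 4.4232 kg
Step 5: ED = E_pack / m_pack = 1055.4 / 4.4232 = 238.6 Wh/kg

238.6 Wh/kg


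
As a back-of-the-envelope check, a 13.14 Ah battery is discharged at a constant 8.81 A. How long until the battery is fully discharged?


t = capacity / current = 13.14 / 8.81 = 1.491 hr

1.491 hr


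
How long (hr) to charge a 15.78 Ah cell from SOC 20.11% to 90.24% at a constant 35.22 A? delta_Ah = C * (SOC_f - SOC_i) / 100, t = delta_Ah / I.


Step 1: dSOC = 90.24% - 20.11% = 70.13%
Step 2: delta_Ah = 15.78 * 70.13 / 100 = 11.067 Ah
Step 3: t = 11.067 / 35.22 = 0.3142 hr

0.3142 hr


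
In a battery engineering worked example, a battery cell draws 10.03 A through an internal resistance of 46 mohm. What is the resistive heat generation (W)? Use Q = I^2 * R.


Convert: R = 46 mohm = 0.046 ohm
Q = I^2 * R = 10.03^2 * 0.046 = 4.628 W

4.628 W


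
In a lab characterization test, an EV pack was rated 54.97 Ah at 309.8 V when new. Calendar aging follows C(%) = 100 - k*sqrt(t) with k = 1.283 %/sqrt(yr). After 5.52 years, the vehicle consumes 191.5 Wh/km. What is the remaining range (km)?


Step 1: capacity retention = 100 - 1.283 * sqrt(5.52) = 100 - 1.283 * 2.3495 = 96.986%
Step 2: C_now = 54.97 * 96.986/100 = 53.313 Ah
Step 3: E_pack = V * C_now = 309.8 * 53.313 = 16516 Wh
Step 4: range = E_pack / consumption = 16516 / 191.5 = 86.25 km

86.25 km


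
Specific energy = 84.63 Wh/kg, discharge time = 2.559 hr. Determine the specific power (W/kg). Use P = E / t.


P_specific = E / t = 84.63 / 2.559 = 33.07 W/kg

33.07 W/kg


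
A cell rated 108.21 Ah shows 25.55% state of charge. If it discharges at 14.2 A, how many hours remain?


Step 1: remaining = SOC/100 * C_total = 25.55/100 * 108.21 = 27.648 Ah
Step 2: t = remaining / I = 27.648 / 14.2 = 1.947 hr

1.947 hr


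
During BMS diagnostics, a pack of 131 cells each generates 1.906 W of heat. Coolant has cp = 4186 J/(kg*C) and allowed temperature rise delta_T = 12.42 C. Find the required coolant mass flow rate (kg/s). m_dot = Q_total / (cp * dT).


Q_total = 131 * 1.906 = 249.69 W
m_dot = Q_total / (cp * dT) = 249.69 / (4186 * 12.42) = 0.004803 kg/s

0.004803 kg/s


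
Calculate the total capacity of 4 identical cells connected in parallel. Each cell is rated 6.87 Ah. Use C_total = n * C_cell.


Parallel capacities add: 4 * 6.87 Ah = 27.48 Ah

27.48 Ah


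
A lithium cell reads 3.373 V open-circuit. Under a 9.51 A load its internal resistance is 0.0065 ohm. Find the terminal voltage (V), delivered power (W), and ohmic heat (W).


Step 1: V_terminal = OCV - I*R = 3.373 - 9.51 * 0.0065 = 3.3112 V
Step 2: P_out = V_terminal * I = 3.3112 * 9.51 = 31.49 W
Step 3: Q = I^2 * R = 9.51^2 * 0.0065 = 0.5879 W

V=3.3112 V, P=31.49 W, Q=0.5879 W


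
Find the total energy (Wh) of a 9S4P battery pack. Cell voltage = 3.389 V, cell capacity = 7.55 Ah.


E = Ns * Vcell * Np * Ccell = 9 * 3.389 * 4 * 7.55 = 921.1 Wh

921.1 Wh


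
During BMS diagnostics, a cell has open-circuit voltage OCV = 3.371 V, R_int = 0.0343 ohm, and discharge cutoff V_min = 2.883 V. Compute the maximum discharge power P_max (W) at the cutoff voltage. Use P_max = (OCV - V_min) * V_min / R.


P_max = (OCV - V_min) * V_min / R = (3.371 - 2.883) * 2.883 / 0.0343 = 0.488 * 2.883 / 0.0343 = 41.02 W

41.02 W


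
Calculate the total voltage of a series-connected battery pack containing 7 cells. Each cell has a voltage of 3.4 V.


Series voltages add: 7 * 3.4 V = 23.8 V

23.8 V


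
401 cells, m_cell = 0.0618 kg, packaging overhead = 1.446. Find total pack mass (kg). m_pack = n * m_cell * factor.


m_pack = n * m_cell * overhead = 401 * 0.0618 * 1.446 = 35.83 kg

35.83 kg


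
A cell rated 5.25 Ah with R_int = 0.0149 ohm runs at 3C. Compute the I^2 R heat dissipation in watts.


Step 1: I = C_rate * capacity = 3 * 5.25 = 15.75 A
Step 2: Q = I^2 * R = 15.75^2 * 0.0149 = 248.06 * 0.0149 = 3.696 W

3.696 W


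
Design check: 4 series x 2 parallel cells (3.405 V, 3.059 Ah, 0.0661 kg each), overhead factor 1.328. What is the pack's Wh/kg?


Step 1: V_pack = 4 * 3.405 = 13.62 V
Step 2: C_pack = 2 * 3.059 = 6.118 Ah
Step 3: E_pack = V_pack * C_pack = 13.62 * 6.118 = 83.327 Wh
Step 4: m_pack = 4 * 2 * 0.0661 * 1.328 = 0.70225 kg
Step 5: ED = E_pack / m_pack = 83.327 / 0.70225 = 118.7 Wh/kg

118.7 Wh/kg


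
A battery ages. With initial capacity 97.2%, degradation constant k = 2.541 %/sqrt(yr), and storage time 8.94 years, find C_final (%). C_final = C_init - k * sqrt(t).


Step 1: sqrt(8.94 yr) = 2.99
Step 2: drop = 2.541 * 2.99 = 7.5976
Step 3: C_final = 97.2 - 7.5976 = 89.60%

89.60%


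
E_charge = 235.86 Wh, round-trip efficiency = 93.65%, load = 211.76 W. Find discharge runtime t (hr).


Step 1: E_discharge = eta/100 * E_charge = 93.65/100 * 235.86 = 220.88 Wh
Step 2: t = E_discharge / P = 220.88 / 211.76 = 1.043 hr

1.043 hr


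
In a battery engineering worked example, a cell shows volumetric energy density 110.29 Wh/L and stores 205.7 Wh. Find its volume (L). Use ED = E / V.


V = E / ED = 205.7 / 110.29 = 1.865 L

1.865 L


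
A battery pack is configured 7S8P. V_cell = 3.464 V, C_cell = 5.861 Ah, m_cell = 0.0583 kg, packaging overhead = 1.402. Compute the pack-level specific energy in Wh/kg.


Step 1: V_pack = 7 * 3.464 = 24.248 V
Step 2: C_pack = 8 * 5.861 = 46.888 Ah
Step 3: E_pack = V_pack * C_pack = 24.248 * 46.888 = 1136.9 Wh
Step 4: m_pack = 7 * 8 * 0.0583 * 1.402 = 4.5772 kg
Step 5: ED = E_pack / m_pack = 1136.9 / 4.5772 = 248.4 Wh/kg

248.4 Wh/kg


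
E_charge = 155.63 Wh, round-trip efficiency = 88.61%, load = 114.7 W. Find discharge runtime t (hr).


Step 1: E_discharge = eta/100 * E_charge = 88.61/100 * 155.63 = 137.9 Wh
Step 2: t = E_discharge / P = 137.9 / 114.7 = 1.202 hr

1.202 hr


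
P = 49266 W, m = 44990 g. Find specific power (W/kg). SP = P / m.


Convert: m = 44990 g = 44.99 kg
Specific power = 49266 W / 44.99 kg = 1095 W/kg

1095 W/kg


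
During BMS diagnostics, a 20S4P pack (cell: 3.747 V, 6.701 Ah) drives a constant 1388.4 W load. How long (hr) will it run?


Step 1: E_pack = Ns * V_cell * Np * C_cell = 20 * 3.747 * 4 * 6.701 = 2008.7 Wh
Step 2: t = E_pack / P = 2008.7 / 1388.4 = 1.447 hr

1.447 hr


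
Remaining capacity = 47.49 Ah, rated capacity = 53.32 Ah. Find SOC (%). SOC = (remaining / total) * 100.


SOC% = 47.49 / 53.32 * 100 = 89.07%

89.07%


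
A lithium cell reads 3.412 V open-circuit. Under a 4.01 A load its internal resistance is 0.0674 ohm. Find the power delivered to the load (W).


Step 1: V_terminal = OCV - I*R = 3.412 - 4.01 * 0.0674 = 3.1417 V
Step 2: P_out = V_terminal * I = 3.1417 * 4.01 = 12.60 W

12.60 W


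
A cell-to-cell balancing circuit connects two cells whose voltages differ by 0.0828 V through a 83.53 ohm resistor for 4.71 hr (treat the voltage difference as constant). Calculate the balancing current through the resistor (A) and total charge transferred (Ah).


I_bal = dV / R = 0.0828 / 83.53 = 9.9126e-04 A
Q = I_bal * t = 9.9126e-04 * 4.71 = 0.004669 Ah

I=9.9126e-04 A, Q=0.004669 Ah


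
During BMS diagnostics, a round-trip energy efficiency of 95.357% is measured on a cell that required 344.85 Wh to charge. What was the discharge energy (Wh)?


E_dis = eta/100 * E_chg = 95.357/100 * 344.85 = 328.8 Wh

328.8 Wh


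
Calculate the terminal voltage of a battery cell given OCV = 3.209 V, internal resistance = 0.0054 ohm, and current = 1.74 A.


V = OCV - I*R = 3.209 - 1.74 * 0.0054 = 3.200 V

3.200 V


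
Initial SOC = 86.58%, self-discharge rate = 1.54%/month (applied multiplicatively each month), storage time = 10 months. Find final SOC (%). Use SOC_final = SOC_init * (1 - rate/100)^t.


Monthly retention factor = 1 - 1.54/100 = 0.9846
Over 10 months: factor^10 = 0.85625
SOC_final = 86.58 * 0.85625 = 74.13%

74.13%


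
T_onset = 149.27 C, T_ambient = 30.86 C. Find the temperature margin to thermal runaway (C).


Safety margin = 149.27 C - 30.86 C = 118.41 C

118.41 C


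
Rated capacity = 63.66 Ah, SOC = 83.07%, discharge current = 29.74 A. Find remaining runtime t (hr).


Step 1: remaining = SOC/100 * C_total = 83.07/100 * 63.66 = 52.882 Ah
Step 2: t = remaining / I = 52.882 / 29.74 = 1.778 hr

1.778 hr


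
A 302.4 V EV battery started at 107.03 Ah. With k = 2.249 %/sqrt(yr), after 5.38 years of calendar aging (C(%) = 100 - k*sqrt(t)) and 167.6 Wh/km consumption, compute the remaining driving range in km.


Step 1: capacity retention = 100 - 2.249 * sqrt(5.38) = 100 - 2.249 * 2.3195 = 94.783%
Step 2: C_now = 107.03 * 94.783/100 = 101.45 Ah
Step 3: E_pack = V * C_now = 302.4 * 101.45 = 30678 Wh
Step 4: range = E_pack / consumption = 30678 / 167.6 = 183.0 km

183.0 km


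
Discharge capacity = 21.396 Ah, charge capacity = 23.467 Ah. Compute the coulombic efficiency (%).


eta_c = Q_dis / Q_chg * 100 = 21.396 / 23.467 * 100 = 91.17%

91.17%


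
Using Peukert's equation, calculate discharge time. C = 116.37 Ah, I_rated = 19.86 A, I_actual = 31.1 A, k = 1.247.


t_rated = C / I_rated = 116.37 / 19.86 = 5.8595 hr
(I_rated/I)^k = (0.63859)^1.247 = 0.57163
t = t_rated * (I_rated/I)^k = 5.8595 * 0.57163 = 3.349 hr

3.349 hr


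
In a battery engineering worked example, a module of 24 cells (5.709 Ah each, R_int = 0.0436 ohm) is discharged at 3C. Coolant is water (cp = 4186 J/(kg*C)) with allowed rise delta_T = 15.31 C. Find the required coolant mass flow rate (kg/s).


Step 1: I = 3 * 5.709 = 17.127 A
Step 2: Q_cell = I^2 * R = 17.127^2 * 0.0436 = 12.789 W
Step 3: Q_total = 24 * 12.789 = 306.94 W
Step 4: m_dot = Q_total / (cp * dT) = 306.94 / (4186 * 15.31) = 0.004789 kg/s

0.004789 kg/s


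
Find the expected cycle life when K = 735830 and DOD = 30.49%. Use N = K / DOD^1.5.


Step 1: DOD^1.5 = 30.49^1.5 = 168.36
Step 2: N = 735830 / 168.36 = 4371 cycles

4371 cycles


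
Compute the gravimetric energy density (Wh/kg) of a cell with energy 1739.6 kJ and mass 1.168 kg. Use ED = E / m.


Convert: E = 1739.6 kJ = 483.22 Wh
ED = E / m = 483.22 / 1.168 = 413.7 Wh/kg

413.7 Wh/kg


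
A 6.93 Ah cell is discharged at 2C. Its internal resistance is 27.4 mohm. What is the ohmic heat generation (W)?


Convert: R = 27.4 mohm = 0.0274 ohm
Step 1: I = C_rate * capacity = 2 * 6.93 = 13.86 A
Step 2: Q = I^2 * R = 13.86^2 * 0.0274 = 192.1 * 0.0274 = 5.264 W

5.264 W


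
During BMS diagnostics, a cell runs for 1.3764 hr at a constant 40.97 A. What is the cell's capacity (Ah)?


C = I * t = 40.97 * 1.3764 = 56.39 Ah

56.39 Ah


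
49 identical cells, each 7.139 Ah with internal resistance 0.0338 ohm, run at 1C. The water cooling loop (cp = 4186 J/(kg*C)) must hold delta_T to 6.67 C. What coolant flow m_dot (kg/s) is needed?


Step 1: I = 1 * 7.139 = 7.139 A
Step 2: Q_cell = I^2 * R = 7.139^2 * 0.0338 = 1.7226 W
Step 3: Q_total = 49 * 1.7226 = 84.407 W
Step 4: m_dot = Q_total / (cp * dT) = 84.407 / (4186 * 6.67) = 0.003023 kg/s

0.003023 kg/s


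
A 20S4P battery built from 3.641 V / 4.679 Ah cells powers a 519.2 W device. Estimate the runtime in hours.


Step 1: E_pack = Ns * V_cell * Np * C_cell = 20 * 3.641 * 4 * 4.679 = 1362.9 Wh
Step 2: t = E_pack / P = 1362.9 / 519.2 = 2.625 hr

2.625 hr


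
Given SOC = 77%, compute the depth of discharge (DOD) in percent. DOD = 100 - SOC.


Complement of SOC: DOD = 100% - 77% = 23%

23%


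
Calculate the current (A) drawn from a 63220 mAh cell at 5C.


Convert: capacity = 63220 mAh = 63.22 Ah
I = C_rate * capacity = 5 * 63.22 = 316.1 A

316.1 A


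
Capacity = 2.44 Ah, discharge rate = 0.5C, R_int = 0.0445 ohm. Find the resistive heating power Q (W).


Step 1: I = C_rate * capacity = 0.5 * 2.44 = 1.22 A
Step 2: Q = I^2 * R = 1.22^2 * 0.0445 = 1.4884 * 0.0445 = 0.06623 W

0.06623 W


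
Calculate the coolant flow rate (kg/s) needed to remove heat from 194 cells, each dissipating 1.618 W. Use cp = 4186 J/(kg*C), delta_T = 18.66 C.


Step 1: Total heat Q = 194 * 1.618 W = 313.89 W
Step 2: denom = cp * dT = 4186 * 18.66 = 78111
Step 3: m_dot = 313.89 / 78111 = 0.004019 kg/s

0.004019 kg/s


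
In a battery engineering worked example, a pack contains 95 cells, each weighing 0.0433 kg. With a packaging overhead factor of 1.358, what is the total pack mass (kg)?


Cell mass sum = 95 * 0.0433 = 4.1135 kg
With overhead 1.358: m_pack = 4.1135 * 1.358 = 5.586 kg

5.586 kg


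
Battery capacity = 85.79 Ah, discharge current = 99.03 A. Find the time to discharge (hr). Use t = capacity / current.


t = capacity / current = 85.79 / 99.03 = 0.8663 hr

0.8663 hr


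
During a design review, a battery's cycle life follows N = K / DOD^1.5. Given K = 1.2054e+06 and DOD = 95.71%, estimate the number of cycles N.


DOD^1.5 = 936.35
N = K / DOD^1.5 = 1.2054e+06 / 936.35 = 1287

1287 cycles


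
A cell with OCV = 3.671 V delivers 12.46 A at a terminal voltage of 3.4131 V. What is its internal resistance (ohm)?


R = (OCV - V) / I = (3.671 - 3.4131) / 12.46 = 0.02070 ohm

0.02070 ohm


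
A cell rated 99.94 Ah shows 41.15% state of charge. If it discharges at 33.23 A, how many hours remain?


Step 1: remaining = SOC/100 * C_total = 41.15/100 * 99.94 = 41.125 Ah
Step 2: t = remaining / I = 41.125 / 33.23 = 1.238 hr

1.238 hr


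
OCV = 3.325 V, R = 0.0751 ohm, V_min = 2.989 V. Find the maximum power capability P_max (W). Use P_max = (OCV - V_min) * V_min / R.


dV = OCV - V_min = 0.336 V (so I_max = dV / R)
P_max = dV * V_min / R = 0.336 * 2.989 / 0.0751 = 13.37 W

13.37 W


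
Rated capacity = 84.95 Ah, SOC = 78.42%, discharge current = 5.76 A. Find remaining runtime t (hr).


Step 1: remaining = SOC/100 * C_total = 78.42/100 * 84.95 = 66.618 Ah
Step 2: t = remaining / I = 66.618 / 5.76 = 11.57 hr

11.57 hr


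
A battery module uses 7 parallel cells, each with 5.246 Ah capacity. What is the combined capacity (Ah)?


C_total = 7 * 5.246 = 36.722 Ah

36.722 Ah


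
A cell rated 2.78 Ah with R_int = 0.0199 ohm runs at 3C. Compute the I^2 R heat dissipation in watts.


Step 1: I = C_rate * capacity = 3 * 2.78 = 8.34 A
Step 2: Q = I^2 * R = 8.34^2 * 0.0199 = 69.556 * 0.0199 = 1.384 W

1.384 W


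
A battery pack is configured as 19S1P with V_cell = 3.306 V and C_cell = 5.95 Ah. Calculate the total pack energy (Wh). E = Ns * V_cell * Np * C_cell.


E = Ns * Vcell * Np * Ccell = 19 * 3.306 * 1 * 5.95 = 373.7 Wh

373.7 Wh


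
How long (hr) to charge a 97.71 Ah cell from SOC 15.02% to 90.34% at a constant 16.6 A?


Step 1: dSOC = 90.34% - 15.02% = 75.32%
Step 2: delta_Ah = 97.71 * 75.32 / 100 = 73.595 Ah
Step 3: t = 73.595 / 16.6 = 4.433 hr

4.433 hr


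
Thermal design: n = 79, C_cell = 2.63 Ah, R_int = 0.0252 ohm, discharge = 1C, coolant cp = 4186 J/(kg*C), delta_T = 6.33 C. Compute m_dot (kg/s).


Step 1: I = 1 * 2.63 = 2.63 A
Step 2: Q_cell = I^2 * R = 2.63^2 * 0.0252 = 0.17431 W
Step 3: Q_total = 79 * 0.17431 = 13.77 W
Step 4: m_dot = Q_total / (cp * dT) = 13.77 / (4186 * 6.33) = 5.197e-04 kg/s

5.197e-04 kg/s


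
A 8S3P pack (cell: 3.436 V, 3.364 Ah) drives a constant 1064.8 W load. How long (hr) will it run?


Step 1: E_pack = Ns * V_cell * Np * C_cell = 8 * 3.436 * 3 * 3.364 = 277.41 Wh
Step 2: t = E_pack / P = 277.41 / 1064.8 = 0.2605 hr

0.2605 hr


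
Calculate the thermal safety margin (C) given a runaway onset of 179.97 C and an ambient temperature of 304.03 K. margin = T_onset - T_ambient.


Convert: T_ambient = 304.03 K = 30.88 C
margin = 179.97 - 30.88 = 149.09 C

149.09 C


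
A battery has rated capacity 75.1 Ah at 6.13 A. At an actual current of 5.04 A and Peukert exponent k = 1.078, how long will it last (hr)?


Step 1: t_rated = C / I_rated = 75.1 / 6.13 = 12.251 hr
Step 2: ratio = 6.13 / 5.04 = 1.2163
Step 3: ratio^k = 1.2163^1.078 = 1.235
Step 4: t = t_rated * ratio^k = 12.251 * 1.235 = 15.13 hr

15.13 hr


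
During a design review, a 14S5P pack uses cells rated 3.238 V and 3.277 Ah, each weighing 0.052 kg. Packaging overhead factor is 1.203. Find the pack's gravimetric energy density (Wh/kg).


Step 1: V_pack = 14 * 3.238 = 45.332 V
Step 2: C_pack = 5 * 3.277 = 16.385 Ah
Step 3: E_pack = V_pack * C_pack = 45.332 * 16.385 = 742.76 Wh
Step 4: m_pack = 14 * 5 * 0.052 * 1.203 = 4.3789 kg
Step 5: ED = E_pack / m_pack = 742.76 / 4.3789 = 169.6 Wh/kg

169.6 Wh/kg


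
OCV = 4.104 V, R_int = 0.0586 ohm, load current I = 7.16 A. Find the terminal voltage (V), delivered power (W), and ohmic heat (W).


Step 1: V_terminal = OCV - I*R = 4.104 - 7.16 * 0.0586 = 3.6844 V
Step 2: P_out = V_terminal * I = 3.6844 * 7.16 = 26.38 W
Step 3: Q = I^2 * R = 7.16^2 * 0.0586 = 3.004 W

V=3.6844 V, P=26.38 W, Q=3.004 W


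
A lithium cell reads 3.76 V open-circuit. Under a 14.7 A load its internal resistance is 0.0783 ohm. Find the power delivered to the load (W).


Step 1: V_terminal = OCV - I*R = 3.76 - 14.7 * 0.0783 = 2.609 V
Step 2: P_out = V_terminal * I = 2.609 * 14.7 = 38.35 W

38.35 W


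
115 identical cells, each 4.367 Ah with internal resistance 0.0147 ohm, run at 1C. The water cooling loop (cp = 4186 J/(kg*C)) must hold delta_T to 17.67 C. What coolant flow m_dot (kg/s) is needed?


Step 1: I = 1 * 4.367 = 4.367 A
Step 2: Q_cell = I^2 * R = 4.367^2 * 0.0147 = 0.28034 W
Step 3: Q_total = 115 * 0.28034 = 32.239 W
Step 4: m_dot = Q_total / (cp * dT) = 32.239 / (4186 * 17.67) = 4.359e-04 kg/s

4.359e-04 kg/s
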